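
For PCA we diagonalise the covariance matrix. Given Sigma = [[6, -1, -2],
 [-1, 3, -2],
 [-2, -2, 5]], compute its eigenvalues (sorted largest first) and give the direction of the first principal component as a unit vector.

Step 1 — characteristic polynomial p(λ) = det(λI - Sigma) = λ³ - tr·λ² + c_1·λ - det, where tr = trace, c_1 = sum of the principal 2×2 minors, det = det(Sigma):
  tr = 6 + 3 + 5 = 14,
  c_1 = (6·3 - (-1)²) + (6·5 - (-2)²) + (3·5 - (-2)²) = 17 + 26 + 11 = 54,
  det = 6·(3·5 - (-2)²) - (-1)·((-1)·5 - (-2)·(-2)) + (-2)·((-1)·(-2) - 3·(-2)) = 6·(11) - (-1)·(-9) + (-2)·(8) = 41.
  So p(λ) = λ³ - 14λ² + 54λ - 41.
Step 2 — look for an integer root (rational root theorem: any rational root is an integer divisor of 41). Testing λ = 1:
  p(1) = 1 - 14 + 54 - 41 = 0  ✓
  Dividing out (λ - 1): p(λ) = (λ - 1)(λ² - 13λ + 41).
Step 3 — remaining eigenvalues from the quadratic λ² - 13λ + 41 = 0:
  Δ = 13² - 4·41 = 169 - 164 = 5,  λ = (13 ± √5)/2 = (13 ± 2.2361)/2 ≈ 7.618 or 5.382.
  Sorted: λ_1 = 7.618,  λ_2 = 5.382,  λ_3 = 1  (check: sum = 14 = tr ✓).

Step 4 — unit eigenvector for λ_1 ≈ 7.618: v spans the null space of (Sigma - λ_1 I), whose rows are
  r_1 = (-1.618, -1, -2),  r_2 = (-1, -4.618, -2),  r_3 = (-2, -2, -2.618).
  v is orthogonal to every row, so take v ∝ r_1 × r_2 = ((-1)·(-2) - (-2)·(-4.618), (-2)·(-1) - (-1.618)·(-2), (-1.618)·(-4.618) - (-1)·(-1)) ≈ (-7.2361, -1.2361, 6.4721).
  Rescale (multiply by -1 so the first nonzero entry is positive): u = (7.2361, 1.2361, -6.4721).
  ||u|| = √((7.2361)² + (1.2361)² + (-6.4721)²) = √(95.7771) ≈ 9.7866,  v_1 = u/||u|| ≈ (0.7394, 0.1263, -0.6613) (||v_1|| = 1).

λ_1 = 7.618,  λ_2 = 5.382,  λ_3 = 1;  v_1 ≈ (0.7394, 0.1263, -0.6613)


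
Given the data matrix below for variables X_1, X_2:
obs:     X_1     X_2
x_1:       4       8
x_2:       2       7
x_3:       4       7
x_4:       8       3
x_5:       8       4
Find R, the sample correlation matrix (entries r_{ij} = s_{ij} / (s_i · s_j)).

Step 1 — column means:
  mean(X_1) = (4 + 2 + 4 + 8 + 8) / 5 = 26/5 = 5.2
  mean(X_2) = (8 + 7 + 7 + 3 + 4) / 5 = 29/5 = 5.8

Step 2 — sample variances and covariances s[i,j] = (1/(n-1)) · Σ_k (x_{k,i} - mean_i) · (x_{k,j} - mean_j), with n-1 = 4:
  s[X_1,X_1] = ((-1.2)·(-1.2) + (-3.2)·(-3.2) + (-1.2)·(-1.2) + (2.8)·(2.8) + (2.8)·(2.8)) / 4 = 28.8/4 = 7.2
  s[X_1,X_2] = ((-1.2)·(2.2) + (-3.2)·(1.2) + (-1.2)·(1.2) + (2.8)·(-2.8) + (2.8)·(-1.8)) / 4 = -20.8/4 = -5.2
  s[X_2,X_2] = ((2.2)·(2.2) + (1.2)·(1.2) + (1.2)·(1.2) + (-2.8)·(-2.8) + (-1.8)·(-1.8)) / 4 = 18.8/4 = 4.7
  Sample standard deviations s_i = √(s[i,i]):
  s(X_1) = √(7.2) = 2.6833
  s(X_2) = √(4.7) = 2.1679

Step 3 — r_{ij} = s_{ij} / (s_i · s_j):
  r[X_1,X_1] = 1 (diagonal).
  r[X_1,X_2] = -5.2 / (2.6833 · 2.1679) = -5.2 / 5.8172 = -0.8939
  r[X_2,X_2] = 1 (diagonal).

R is symmetric with unit diagonal. Assembling:

R = [[1, -0.8939],
 [-0.8939, 1]]


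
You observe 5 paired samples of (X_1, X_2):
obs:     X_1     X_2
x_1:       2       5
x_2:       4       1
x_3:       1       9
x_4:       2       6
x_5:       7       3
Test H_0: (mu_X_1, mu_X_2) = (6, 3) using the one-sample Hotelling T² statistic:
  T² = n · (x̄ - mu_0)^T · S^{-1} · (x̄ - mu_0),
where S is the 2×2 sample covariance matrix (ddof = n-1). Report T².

Step 1 — sample mean vector:
  mean(X_1) = (2 + 4 + 1 + 2 + 7) / 5 = 16/5 = 3.2
  mean(X_2) = (5 + 1 + 9 + 6 + 3) / 5 = 24/5 = 4.8
  x̄ = (3.2, 4.8),  deviation x̄ - mu_0 = (3.2, 4.8) - (6, 3) = (-2.8, 1.8).

Step 2 — sample covariance matrix, S[i,j] = (1/(n-1)) · Σ_k (x_{k,i} - mean_i) · (x_{k,j} - mean_j), divisor n-1 = 4:
  S[X_1,X_1] = ((-1.2)·(-1.2) + (0.8)·(0.8) + (-2.2)·(-2.2) + (-1.2)·(-1.2) + (3.8)·(3.8)) / 4 = 22.8/4 = 5.7
  S[X_1,X_2] = ((-1.2)·(0.2) + (0.8)·(-3.8) + (-2.2)·(4.2) + (-1.2)·(1.2) + (3.8)·(-1.8)) / 4 = -20.8/4 = -5.2
  S[X_2,X_2] = ((0.2)·(0.2) + (-3.8)·(-3.8) + (4.2)·(4.2) + (1.2)·(1.2) + (-1.8)·(-1.8)) / 4 = 36.8/4 = 9.2
  S = [[5.7, -5.2],
 [-5.2, 9.2]].

Step 3 — invert S. det(S) = 5.7·9.2 - (-5.2)² = 25.4.
  S^{-1} = (1/det) · [[d, -b], [-b, a]] = [[0.3622, 0.2047],
 [0.2047, 0.2244]].

Step 4 — quadratic form (x̄ - mu_0)^T · S^{-1} · (x̄ - mu_0):
  S^{-1} · (x̄ - mu_0) = (-0.6457, -0.1693),
  (x̄ - mu_0)^T · [...] = (-2.8)·(-0.6457) + (1.8)·(-0.1693) = 1.5031.

Step 5 — scale by n: T² = 5 · 1.5031 = 7.5157.

T² ≈ 7.5157


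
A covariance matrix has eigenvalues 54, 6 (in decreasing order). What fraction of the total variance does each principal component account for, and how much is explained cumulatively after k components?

Step 1 — total variance = trace(Sigma) = Σ λ_i = 54 + 6 = 60.

Step 2 — fraction explained by component i = λ_i / Σ λ:
  PC1: 54/60 = 0.9
  PC2: 6/60 = 0.1

Step 3 — cumulative fraction after k components = (λ_1 + ... + λ_k) / Σ λ:
  k = 1: 54/60 = 0.9
  k = 2: (54 + 6)/60 = 60/60 = 1

Summary (fraction, with percent):

explained: PC1 0.9 (90%), PC2 0.1 (10%);  cumulative: 0.9, 1


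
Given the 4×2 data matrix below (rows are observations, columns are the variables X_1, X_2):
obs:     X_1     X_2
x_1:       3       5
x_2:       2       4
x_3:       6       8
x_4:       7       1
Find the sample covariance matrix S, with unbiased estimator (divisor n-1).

Step 1 — column means:
  mean(X_1) = (3 + 2 + 6 + 7) / 4 = 18/4 = 4.5
  mean(X_2) = (5 + 4 + 8 + 1) / 4 = 18/4 = 4.5

Step 2 — sample covariance S[i,j] = (1/(n-1)) · Σ_k (x_{k,i} - mean_i) · (x_{k,j} - mean_j), with n-1 = 3.
  S[X_1,X_1] = ((-1.5)·(-1.5) + (-2.5)·(-2.5) + (1.5)·(1.5) + (2.5)·(2.5)) / 3 = 17/3 = 5.6667
  S[X_1,X_2] = ((-1.5)·(0.5) + (-2.5)·(-0.5) + (1.5)·(3.5) + (2.5)·(-3.5)) / 3 = -3/3 = -1
  S[X_2,X_2] = ((0.5)·(0.5) + (-0.5)·(-0.5) + (3.5)·(3.5) + (-3.5)·(-3.5)) / 3 = 25/3 = 8.3333

S is symmetric (S[j,i] = S[i,j]). Assembling:

S = [[5.6667, -1],
 [-1, 8.3333]]


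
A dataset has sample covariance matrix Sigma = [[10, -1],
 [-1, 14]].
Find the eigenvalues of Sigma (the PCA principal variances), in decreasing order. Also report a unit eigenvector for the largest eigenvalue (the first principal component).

Step 1 — characteristic polynomial of 2×2 Sigma:
  det(Sigma - λI) = λ² - trace · λ + det = 0.
  trace = 10 + 14 = 24, det = 10·14 - (-1)² = 139.
Step 2 — discriminant:
  Δ = trace² - 4·det = 576 - 556 = 20.
Step 3 — eigenvalues:
  λ = (trace ± √Δ)/2 = (24 ± 4.4721)/2,
  λ_1 = 14.2361,  λ_2 = 9.7639.

Step 4 — unit eigenvector for λ_1: solve (Sigma - λ_1 I)v = 0. First row:
  (10 - 14.2361)·v_x + (-1)·v_y = 0, i.e. (-4.2361)·v_x + (-1)·v_y = 0,
  so v ∝ (b, λ_1 - a) = (-1, 4.2361); multiply by -1 so the first entry is positive: u = (1, -4.2361).
  ||u|| = √((1)² + (-4.2361)²) = √(18.9443) ≈ 4.3525,
  v_1 = u/||u|| ≈ (0.2298, -0.9732) (||v_1|| = 1).

λ_1 = 14.2361,  λ_2 = 9.7639;  v_1 ≈ (0.2298, -0.9732)


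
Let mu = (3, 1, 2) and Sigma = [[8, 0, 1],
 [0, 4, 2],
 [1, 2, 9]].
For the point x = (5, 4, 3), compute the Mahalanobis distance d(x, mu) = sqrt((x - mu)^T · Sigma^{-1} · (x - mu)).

Step 1 — centre the observation: (x - mu) = (2, 3, 1).

Step 2 — invert Sigma (cofactor / det for 3×3, or solve directly):
  Sigma^{-1} = [[0.127, 0.0079, -0.0159],
 [0.0079, 0.2817, -0.0635],
 [-0.0159, -0.0635, 0.127]].

Step 3 — form the quadratic (x - mu)^T · Sigma^{-1} · (x - mu):
  Sigma^{-1} · (x - mu) = (0.2619, 0.7976, -0.0952).
  (x - mu)^T · [Sigma^{-1} · (x - mu)] = (2)·(0.2619) + (3)·(0.7976) + (1)·(-0.0952) = 2.8214.

Step 4 — take square root: d = √(2.8214) ≈ 1.6797.

d(x, mu) = √(2.8214) ≈ 1.6797


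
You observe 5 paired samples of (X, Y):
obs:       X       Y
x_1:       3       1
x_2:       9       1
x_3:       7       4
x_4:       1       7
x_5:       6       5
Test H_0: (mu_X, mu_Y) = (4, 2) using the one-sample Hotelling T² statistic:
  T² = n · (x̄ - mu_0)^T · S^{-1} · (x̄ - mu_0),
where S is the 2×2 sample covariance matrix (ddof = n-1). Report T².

Step 1 — sample mean vector:
  mean(X) = (3 + 9 + 7 + 1 + 6) / 5 = 26/5 = 5.2
  mean(Y) = (1 + 1 + 4 + 7 + 5) / 5 = 18/5 = 3.6
  x̄ = (5.2, 3.6),  deviation x̄ - mu_0 = (5.2, 3.6) - (4, 2) = (1.2, 1.6).

Step 2 — sample covariance matrix, S[i,j] = (1/(n-1)) · Σ_k (x_{k,i} - mean_i) · (x_{k,j} - mean_j), divisor n-1 = 4:
  S[X,X] = ((-2.2)·(-2.2) + (3.8)·(3.8) + (1.8)·(1.8) + (-4.2)·(-4.2) + (0.8)·(0.8)) / 4 = 40.8/4 = 10.2
  S[X,Y] = ((-2.2)·(-2.6) + (3.8)·(-2.6) + (1.8)·(0.4) + (-4.2)·(3.4) + (0.8)·(1.4)) / 4 = -16.6/4 = -4.15
  S[Y,Y] = ((-2.6)·(-2.6) + (-2.6)·(-2.6) + (0.4)·(0.4) + (3.4)·(3.4) + (1.4)·(1.4)) / 4 = 27.2/4 = 6.8
  S = [[10.2, -4.15],
 [-4.15, 6.8]].

Step 3 — invert S. det(S) = 10.2·6.8 - (-4.15)² = 52.1375.
  S^{-1} = (1/det) · [[d, -b], [-b, a]] = [[0.1304, 0.0796],
 [0.0796, 0.1956]].

Step 4 — quadratic form (x̄ - mu_0)^T · S^{-1} · (x̄ - mu_0):
  S^{-1} · (x̄ - mu_0) = (0.2839, 0.4085),
  (x̄ - mu_0)^T · [...] = (1.2)·(0.2839) + (1.6)·(0.4085) = 0.9943.

Step 5 — scale by n: T² = 5 · 0.9943 = 4.9715.

T² ≈ 4.9715


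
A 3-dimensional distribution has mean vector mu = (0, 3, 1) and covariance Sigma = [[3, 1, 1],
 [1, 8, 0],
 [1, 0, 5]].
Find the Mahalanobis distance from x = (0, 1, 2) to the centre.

Step 1 — centre the observation: (x - mu) = (0, -2, 1).

Step 2 — invert Sigma (cofactor / det for 3×3, or solve directly):
  Sigma^{-1} = [[0.3738, -0.0467, -0.0748],
 [-0.0467, 0.1308, 0.0093],
 [-0.0748, 0.0093, 0.215]].

Step 3 — form the quadratic (x - mu)^T · Sigma^{-1} · (x - mu):
  Sigma^{-1} · (x - mu) = (0.0187, -0.2523, 0.1963).
  (x - mu)^T · [Sigma^{-1} · (x - mu)] = (0)·(0.0187) + (-2)·(-0.2523) + (1)·(0.1963) = 0.7009.

Step 4 — take square root: d = √(0.7009) ≈ 0.8372.

d(x, mu) = √(0.7009) ≈ 0.8372


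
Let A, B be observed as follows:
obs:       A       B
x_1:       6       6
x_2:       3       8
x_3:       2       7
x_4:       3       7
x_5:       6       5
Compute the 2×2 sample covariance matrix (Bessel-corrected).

Step 1 — column means:
  mean(A) = (6 + 3 + 2 + 3 + 6) / 5 = 20/5 = 4
  mean(B) = (6 + 8 + 7 + 7 + 5) / 5 = 33/5 = 6.6

Step 2 — sample covariance S[i,j] = (1/(n-1)) · Σ_k (x_{k,i} - mean_i) · (x_{k,j} - mean_j), with n-1 = 4.
  S[A,A] = ((2)·(2) + (-1)·(-1) + (-2)·(-2) + (-1)·(-1) + (2)·(2)) / 4 = 14/4 = 3.5
  S[A,B] = ((2)·(-0.6) + (-1)·(1.4) + (-2)·(0.4) + (-1)·(0.4) + (2)·(-1.6)) / 4 = -7/4 = -1.75
  S[B,B] = ((-0.6)·(-0.6) + (1.4)·(1.4) + (0.4)·(0.4) + (0.4)·(0.4) + (-1.6)·(-1.6)) / 4 = 5.2/4 = 1.3

S is symmetric (S[j,i] = S[i,j]). Assembling:

S = [[3.5, -1.75],
 [-1.75, 1.3]]


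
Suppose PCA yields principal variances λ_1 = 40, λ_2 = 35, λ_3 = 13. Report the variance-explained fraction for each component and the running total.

Step 1 — total variance = trace(Sigma) = Σ λ_i = 40 + 35 + 13 = 88.

Step 2 — fraction explained by component i = λ_i / Σ λ:
  PC1: 40/88 = 0.4545
  PC2: 35/88 = 0.3977
  PC3: 13/88 = 0.1477

Step 3 — cumulative fraction after k components = (λ_1 + ... + λ_k) / Σ λ:
  k = 1: 40/88 = 0.4545
  k = 2: (40 + 35)/88 = 75/88 = 0.8523
  k = 3: (40 + 35 + 13)/88 = 88/88 = 1

Summary (fraction, with percent):

explained: PC1 0.4545 (45.45%), PC2 0.3977 (39.77%), PC3 0.1477 (14.77%);  cumulative: 0.4545, 0.8523, 1


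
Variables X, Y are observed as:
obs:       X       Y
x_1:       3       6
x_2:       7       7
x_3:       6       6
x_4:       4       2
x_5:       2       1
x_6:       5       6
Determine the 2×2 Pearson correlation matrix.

Step 1 — column means:
  mean(X) = (3 + 7 + 6 + 4 + 2 + 5) / 6 = 27/6 = 4.5
  mean(Y) = (6 + 7 + 6 + 2 + 1 + 6) / 6 = 28/6 = 4.6667

Step 2 — sample variances and covariances s[i,j] = (1/(n-1)) · Σ_k (x_{k,i} - mean_i) · (x_{k,j} - mean_j), with n-1 = 5:
  s[X,X] = ((-1.5)·(-1.5) + (2.5)·(2.5) + (1.5)·(1.5) + (-0.5)·(-0.5) + (-2.5)·(-2.5) + (0.5)·(0.5)) / 5 = 17.5/5 = 3.5
  s[X,Y] = ((-1.5)·(1.3333) + (2.5)·(2.3333) + (1.5)·(1.3333) + (-0.5)·(-2.6667) + (-2.5)·(-3.6667) + (0.5)·(1.3333)) / 5 = 17/5 = 3.4
  s[Y,Y] = ((1.3333)·(1.3333) + (2.3333)·(2.3333) + (1.3333)·(1.3333) + (-2.6667)·(-2.6667) + (-3.6667)·(-3.6667) + (1.3333)·(1.3333)) / 5 = 31.3333/5 = 6.2667
  Sample standard deviations s_i = √(s[i,i]):
  s(X) = √(3.5) = 1.8708
  s(Y) = √(6.2667) = 2.5033

Step 3 — r_{ij} = s_{ij} / (s_i · s_j):
  r[X,X] = 1 (diagonal).
  r[X,Y] = 3.4 / (1.8708 · 2.5033) = 3.4 / 4.6833 = 0.726
  r[Y,Y] = 1 (diagonal).

R is symmetric with unit diagonal. Assembling:

R = [[1, 0.726],
 [0.726, 1]]


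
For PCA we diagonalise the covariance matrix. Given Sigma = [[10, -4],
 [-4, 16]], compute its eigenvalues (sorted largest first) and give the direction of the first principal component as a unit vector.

Step 1 — characteristic polynomial of 2×2 Sigma:
  det(Sigma - λI) = λ² - trace · λ + det = 0.
  trace = 10 + 16 = 26, det = 10·16 - (-4)² = 144.
Step 2 — discriminant:
  Δ = trace² - 4·det = 676 - 576 = 100.
Step 3 — eigenvalues:
  λ = (trace ± √Δ)/2 = (26 ± 10)/2,
  λ_1 = 18,  λ_2 = 8.

Step 4 — unit eigenvector for λ_1: solve (Sigma - λ_1 I)v = 0. First row:
  (10 - 18)·v_x + (-4)·v_y = 0, i.e. (-8)·v_x + (-4)·v_y = 0,
  so v ∝ (b, λ_1 - a) = (-4, 8); multiply by -1 so the first entry is positive: u = (4, -8).
  ||u|| = √((4)² + (-8)²) = √(80) ≈ 8.9443,
  v_1 = u/||u|| ≈ (0.4472, -0.8944) (||v_1|| = 1).

λ_1 = 18,  λ_2 = 8;  v_1 ≈ (0.4472, -0.8944)


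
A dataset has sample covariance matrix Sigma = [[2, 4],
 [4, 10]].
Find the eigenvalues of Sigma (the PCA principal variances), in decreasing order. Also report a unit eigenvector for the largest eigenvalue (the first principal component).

Step 1 — characteristic polynomial of 2×2 Sigma:
  det(Sigma - λI) = λ² - trace · λ + det = 0.
  trace = 2 + 10 = 12, det = 2·10 - (4)² = 4.
Step 2 — discriminant:
  Δ = trace² - 4·det = 144 - 16 = 128.
Step 3 — eigenvalues:
  λ = (trace ± √Δ)/2 = (12 ± 11.3137)/2,
  λ_1 = 11.6569,  λ_2 = 0.3431.

Step 4 — unit eigenvector for λ_1: solve (Sigma - λ_1 I)v = 0. First row:
  (2 - 11.6569)·v_x + (4)·v_y = 0, i.e. (-9.6569)·v_x + (4)·v_y = 0,
  so v ∝ (b, λ_1 - a) = (4, 9.6569) = u.
  ||u|| = √((4)² + (9.6569)²) = √(109.2548) ≈ 10.4525,
  v_1 = u/||u|| ≈ (0.3827, 0.9239) (||v_1|| = 1).

λ_1 = 11.6569,  λ_2 = 0.3431;  v_1 ≈ (0.3827, 0.9239)


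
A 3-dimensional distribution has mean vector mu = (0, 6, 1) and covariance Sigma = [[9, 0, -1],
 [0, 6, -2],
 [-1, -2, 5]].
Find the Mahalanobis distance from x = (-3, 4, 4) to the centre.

Step 1 — centre the observation: (x - mu) = (-3, -2, 3).

Step 2 — invert Sigma (cofactor / det for 3×3, or solve directly):
  Sigma^{-1} = [[0.114, 0.0088, 0.0263],
 [0.0088, 0.193, 0.0789],
 [0.0263, 0.0789, 0.2368]].

Step 3 — form the quadratic (x - mu)^T · Sigma^{-1} · (x - mu):
  Sigma^{-1} · (x - mu) = (-0.2807, -0.1754, 0.4737).
  (x - mu)^T · [Sigma^{-1} · (x - mu)] = (-3)·(-0.2807) + (-2)·(-0.1754) + (3)·(0.4737) = 2.614.

Step 4 — take square root: d = √(2.614) ≈ 1.6168.

d(x, mu) = √(2.614) ≈ 1.6168


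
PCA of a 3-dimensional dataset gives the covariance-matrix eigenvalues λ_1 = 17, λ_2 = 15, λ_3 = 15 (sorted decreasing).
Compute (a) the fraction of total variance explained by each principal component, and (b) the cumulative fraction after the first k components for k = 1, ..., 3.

Step 1 — total variance = trace(Sigma) = Σ λ_i = 17 + 15 + 15 = 47.

Step 2 — fraction explained by component i = λ_i / Σ λ:
  PC1: 17/47 = 0.3617
  PC2: 15/47 = 0.3191
  PC3: 15/47 = 0.3191

Step 3 — cumulative fraction after k components = (λ_1 + ... + λ_k) / Σ λ:
  k = 1: 17/47 = 0.3617
  k = 2: (17 + 15)/47 = 32/47 = 0.6809
  k = 3: (17 + 15 + 15)/47 = 47/47 = 1

Summary (fraction, with percent):

explained: PC1 0.3617 (36.17%), PC2 0.3191 (31.91%), PC3 0.3191 (31.91%);  cumulative: 0.3617, 0.6809, 1


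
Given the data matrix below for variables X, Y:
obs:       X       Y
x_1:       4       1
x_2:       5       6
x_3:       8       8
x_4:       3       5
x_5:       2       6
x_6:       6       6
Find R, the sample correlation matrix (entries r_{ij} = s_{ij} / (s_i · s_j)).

Step 1 — column means:
  mean(X) = (4 + 5 + 8 + 3 + 2 + 6) / 6 = 28/6 = 4.6667
  mean(Y) = (1 + 6 + 8 + 5 + 6 + 6) / 6 = 32/6 = 5.3333

Step 2 — sample variances and covariances s[i,j] = (1/(n-1)) · Σ_k (x_{k,i} - mean_i) · (x_{k,j} - mean_j), with n-1 = 5:
  s[X,X] = ((-0.6667)·(-0.6667) + (0.3333)·(0.3333) + (3.3333)·(3.3333) + (-1.6667)·(-1.6667) + (-2.6667)·(-2.6667) + (1.3333)·(1.3333)) / 5 = 23.3333/5 = 4.6667
  s[X,Y] = ((-0.6667)·(-4.3333) + (0.3333)·(0.6667) + (3.3333)·(2.6667) + (-1.6667)·(-0.3333) + (-2.6667)·(0.6667) + (1.3333)·(0.6667)) / 5 = 11.6667/5 = 2.3333
  s[Y,Y] = ((-4.3333)·(-4.3333) + (0.6667)·(0.6667) + (2.6667)·(2.6667) + (-0.3333)·(-0.3333) + (0.6667)·(0.6667) + (0.6667)·(0.6667)) / 5 = 27.3333/5 = 5.4667
  Sample standard deviations s_i = √(s[i,i]):
  s(X) = √(4.6667) = 2.1602
  s(Y) = √(5.4667) = 2.3381

Step 3 — r_{ij} = s_{ij} / (s_i · s_j):
  r[X,X] = 1 (diagonal).
  r[X,Y] = 2.3333 / (2.1602 · 2.3381) = 2.3333 / 5.0509 = 0.462
  r[Y,Y] = 1 (diagonal).

R is symmetric with unit diagonal. Assembling:

R = [[1, 0.462],
 [0.462, 1]]


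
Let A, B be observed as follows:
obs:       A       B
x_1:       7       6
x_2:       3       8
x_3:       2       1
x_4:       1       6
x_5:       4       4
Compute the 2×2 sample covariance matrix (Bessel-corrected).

Step 1 — column means:
  mean(A) = (7 + 3 + 2 + 1 + 4) / 5 = 17/5 = 3.4
  mean(B) = (6 + 8 + 1 + 6 + 4) / 5 = 25/5 = 5

Step 2 — sample covariance S[i,j] = (1/(n-1)) · Σ_k (x_{k,i} - mean_i) · (x_{k,j} - mean_j), with n-1 = 4.
  S[A,A] = ((3.6)·(3.6) + (-0.4)·(-0.4) + (-1.4)·(-1.4) + (-2.4)·(-2.4) + (0.6)·(0.6)) / 4 = 21.2/4 = 5.3
  S[A,B] = ((3.6)·(1) + (-0.4)·(3) + (-1.4)·(-4) + (-2.4)·(1) + (0.6)·(-1)) / 4 = 5/4 = 1.25
  S[B,B] = ((1)·(1) + (3)·(3) + (-4)·(-4) + (1)·(1) + (-1)·(-1)) / 4 = 28/4 = 7

S is symmetric (S[j,i] = S[i,j]). Assembling:

S = [[5.3, 1.25],
 [1.25, 7]]


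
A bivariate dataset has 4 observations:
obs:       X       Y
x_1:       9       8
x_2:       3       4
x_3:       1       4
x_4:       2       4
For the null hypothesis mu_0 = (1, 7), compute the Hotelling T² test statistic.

Step 1 — sample mean vector:
  mean(X) = (9 + 3 + 1 + 2) / 4 = 15/4 = 3.75
  mean(Y) = (8 + 4 + 4 + 4) / 4 = 20/4 = 5
  x̄ = (3.75, 5),  deviation x̄ - mu_0 = (3.75, 5) - (1, 7) = (2.75, -2).

Step 2 — sample covariance matrix, S[i,j] = (1/(n-1)) · Σ_k (x_{k,i} - mean_i) · (x_{k,j} - mean_j), divisor n-1 = 3:
  S[X,X] = ((5.25)·(5.25) + (-0.75)·(-0.75) + (-2.75)·(-2.75) + (-1.75)·(-1.75)) / 3 = 38.75/3 = 12.9167
  S[X,Y] = ((5.25)·(3) + (-0.75)·(-1) + (-2.75)·(-1) + (-1.75)·(-1)) / 3 = 21/3 = 7
  S[Y,Y] = ((3)·(3) + (-1)·(-1) + (-1)·(-1) + (-1)·(-1)) / 3 = 12/3 = 4
  S = [[12.9167, 7],
 [7, 4]].

Step 3 — invert S. det(S) = 12.9167·4 - (7)² = 2.6667.
  S^{-1} = (1/det) · [[d, -b], [-b, a]] = [[1.5, -2.625],
 [-2.625, 4.8438]].

Step 4 — quadratic form (x̄ - mu_0)^T · S^{-1} · (x̄ - mu_0):
  S^{-1} · (x̄ - mu_0) = (9.375, -16.9063),
  (x̄ - mu_0)^T · [...] = (2.75)·(9.375) + (-2)·(-16.9063) = 59.5938.

Step 5 — scale by n: T² = 4 · 59.5938 = 238.375.

T² ≈ 238.375


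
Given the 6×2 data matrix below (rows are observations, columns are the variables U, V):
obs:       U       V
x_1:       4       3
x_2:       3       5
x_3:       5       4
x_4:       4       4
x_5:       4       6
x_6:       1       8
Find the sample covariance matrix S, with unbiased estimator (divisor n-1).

Step 1 — column means:
  mean(U) = (4 + 3 + 5 + 4 + 4 + 1) / 6 = 21/6 = 3.5
  mean(V) = (3 + 5 + 4 + 4 + 6 + 8) / 6 = 30/6 = 5

Step 2 — sample covariance S[i,j] = (1/(n-1)) · Σ_k (x_{k,i} - mean_i) · (x_{k,j} - mean_j), with n-1 = 5.
  S[U,U] = ((0.5)·(0.5) + (-0.5)·(-0.5) + (1.5)·(1.5) + (0.5)·(0.5) + (0.5)·(0.5) + (-2.5)·(-2.5)) / 5 = 9.5/5 = 1.9
  S[U,V] = ((0.5)·(-2) + (-0.5)·(0) + (1.5)·(-1) + (0.5)·(-1) + (0.5)·(1) + (-2.5)·(3)) / 5 = -10/5 = -2
  S[V,V] = ((-2)·(-2) + (0)·(0) + (-1)·(-1) + (-1)·(-1) + (1)·(1) + (3)·(3)) / 5 = 16/5 = 3.2

S is symmetric (S[j,i] = S[i,j]). Assembling:

S = [[1.9, -2],
 [-2, 3.2]]


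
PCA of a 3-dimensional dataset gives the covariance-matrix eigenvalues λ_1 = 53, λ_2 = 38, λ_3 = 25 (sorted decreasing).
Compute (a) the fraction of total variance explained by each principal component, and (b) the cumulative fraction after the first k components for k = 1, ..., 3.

Step 1 — total variance = trace(Sigma) = Σ λ_i = 53 + 38 + 25 = 116.

Step 2 — fraction explained by component i = λ_i / Σ λ:
  PC1: 53/116 = 0.4569
  PC2: 38/116 = 0.3276
  PC3: 25/116 = 0.2155

Step 3 — cumulative fraction after k components = (λ_1 + ... + λ_k) / Σ λ:
  k = 1: 53/116 = 0.4569
  k = 2: (53 + 38)/116 = 91/116 = 0.7845
  k = 3: (53 + 38 + 25)/116 = 116/116 = 1

Summary (fraction, with percent):

explained: PC1 0.4569 (45.69%), PC2 0.3276 (32.76%), PC3 0.2155 (21.55%);  cumulative: 0.4569, 0.7845, 1


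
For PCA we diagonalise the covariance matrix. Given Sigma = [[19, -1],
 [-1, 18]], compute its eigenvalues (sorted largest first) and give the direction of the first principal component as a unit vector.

Step 1 — characteristic polynomial of 2×2 Sigma:
  det(Sigma - λI) = λ² - trace · λ + det = 0.
  trace = 19 + 18 = 37, det = 19·18 - (-1)² = 341.
Step 2 — discriminant:
  Δ = trace² - 4·det = 1369 - 1364 = 5.
Step 3 — eigenvalues:
  λ = (trace ± √Δ)/2 = (37 ± 2.2361)/2,
  λ_1 = 19.618,  λ_2 = 17.382.

Step 4 — unit eigenvector for λ_1: solve (Sigma - λ_1 I)v = 0. First row:
  (19 - 19.618)·v_x + (-1)·v_y = 0, i.e. (-0.618)·v_x + (-1)·v_y = 0,
  so v ∝ (b, λ_1 - a) = (-1, 0.618); multiply by -1 so the first entry is positive: u = (1, -0.618).
  ||u|| = √((1)² + (-0.618)²) = √(1.382) ≈ 1.1756,
  v_1 = u/||u|| ≈ (0.8507, -0.5257) (||v_1|| = 1).

λ_1 = 19.618,  λ_2 = 17.382;  v_1 ≈ (0.8507, -0.5257)


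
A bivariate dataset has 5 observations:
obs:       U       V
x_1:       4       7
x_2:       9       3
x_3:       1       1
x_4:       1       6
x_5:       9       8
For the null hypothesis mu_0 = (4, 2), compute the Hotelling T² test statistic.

Step 1 — sample mean vector:
  mean(U) = (4 + 9 + 1 + 1 + 9) / 5 = 24/5 = 4.8
  mean(V) = (7 + 3 + 1 + 6 + 8) / 5 = 25/5 = 5
  x̄ = (4.8, 5),  deviation x̄ - mu_0 = (4.8, 5) - (4, 2) = (0.8, 3).

Step 2 — sample covariance matrix, S[i,j] = (1/(n-1)) · Σ_k (x_{k,i} - mean_i) · (x_{k,j} - mean_j), divisor n-1 = 4:
  S[U,U] = ((-0.8)·(-0.8) + (4.2)·(4.2) + (-3.8)·(-3.8) + (-3.8)·(-3.8) + (4.2)·(4.2)) / 4 = 64.8/4 = 16.2
  S[U,V] = ((-0.8)·(2) + (4.2)·(-2) + (-3.8)·(-4) + (-3.8)·(1) + (4.2)·(3)) / 4 = 14/4 = 3.5
  S[V,V] = ((2)·(2) + (-2)·(-2) + (-4)·(-4) + (1)·(1) + (3)·(3)) / 4 = 34/4 = 8.5
  S = [[16.2, 3.5],
 [3.5, 8.5]].

Step 3 — invert S. det(S) = 16.2·8.5 - (3.5)² = 125.45.
  S^{-1} = (1/det) · [[d, -b], [-b, a]] = [[0.0678, -0.0279],
 [-0.0279, 0.1291]].

Step 4 — quadratic form (x̄ - mu_0)^T · S^{-1} · (x̄ - mu_0):
  S^{-1} · (x̄ - mu_0) = (-0.0295, 0.3651),
  (x̄ - mu_0)^T · [...] = (0.8)·(-0.0295) + (3)·(0.3651) = 1.0717.

Step 5 — scale by n: T² = 5 · 1.0717 = 5.3583.

T² ≈ 5.3583


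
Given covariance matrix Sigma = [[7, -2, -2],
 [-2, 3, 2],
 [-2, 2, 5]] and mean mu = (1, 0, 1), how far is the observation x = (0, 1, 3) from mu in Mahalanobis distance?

Step 1 — centre the observation: (x - mu) = (-1, 1, 2).

Step 2 — invert Sigma (cofactor / det for 3×3, or solve directly):
  Sigma^{-1} = [[0.1803, 0.0984, 0.0328],
 [0.0984, 0.5082, -0.1639],
 [0.0328, -0.1639, 0.2787]].

Step 3 — form the quadratic (x - mu)^T · Sigma^{-1} · (x - mu):
  Sigma^{-1} · (x - mu) = (-0.0164, 0.082, 0.3607).
  (x - mu)^T · [Sigma^{-1} · (x - mu)] = (-1)·(-0.0164) + (1)·(0.082) + (2)·(0.3607) = 0.8197.

Step 4 — take square root: d = √(0.8197) ≈ 0.9054.

d(x, mu) = √(0.8197) ≈ 0.9054


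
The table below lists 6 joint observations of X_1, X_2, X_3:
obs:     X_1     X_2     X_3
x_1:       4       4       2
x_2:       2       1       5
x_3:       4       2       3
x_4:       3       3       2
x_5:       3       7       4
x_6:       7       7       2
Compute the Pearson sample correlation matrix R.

Step 1 — column means:
  mean(X_1) = (4 + 2 + 4 + 3 + 3 + 7) / 6 = 23/6 = 3.8333
  mean(X_2) = (4 + 1 + 2 + 3 + 7 + 7) / 6 = 24/6 = 4
  mean(X_3) = (2 + 5 + 3 + 2 + 4 + 2) / 6 = 18/6 = 3

Step 2 — sample variances and covariances s[i,j] = (1/(n-1)) · Σ_k (x_{k,i} - mean_i) · (x_{k,j} - mean_j), with n-1 = 5:
  s[X_1,X_1] = ((0.1667)·(0.1667) + (-1.8333)·(-1.8333) + (0.1667)·(0.1667) + (-0.8333)·(-0.8333) + (-0.8333)·(-0.8333) + (3.1667)·(3.1667)) / 5 = 14.8333/5 = 2.9667
  s[X_1,X_2] = ((0.1667)·(0) + (-1.8333)·(-3) + (0.1667)·(-2) + (-0.8333)·(-1) + (-0.8333)·(3) + (3.1667)·(3)) / 5 = 13/5 = 2.6
  s[X_1,X_3] = ((0.1667)·(-1) + (-1.8333)·(2) + (0.1667)·(0) + (-0.8333)·(-1) + (-0.8333)·(1) + (3.1667)·(-1)) / 5 = -7/5 = -1.4
  s[X_2,X_2] = ((0)·(0) + (-3)·(-3) + (-2)·(-2) + (-1)·(-1) + (3)·(3) + (3)·(3)) / 5 = 32/5 = 6.4
  s[X_2,X_3] = ((0)·(-1) + (-3)·(2) + (-2)·(0) + (-1)·(-1) + (3)·(1) + (3)·(-1)) / 5 = -5/5 = -1
  s[X_3,X_3] = ((-1)·(-1) + (2)·(2) + (0)·(0) + (-1)·(-1) + (1)·(1) + (-1)·(-1)) / 5 = 8/5 = 1.6
  Sample standard deviations s_i = √(s[i,i]):
  s(X_1) = √(2.9667) = 1.7224
  s(X_2) = √(6.4) = 2.5298
  s(X_3) = √(1.6) = 1.2649

Step 3 — r_{ij} = s_{ij} / (s_i · s_j):
  r[X_1,X_1] = 1 (diagonal).
  r[X_1,X_2] = 2.6 / (1.7224 · 2.5298) = 2.6 / 4.3574 = 0.5967
  r[X_1,X_3] = -1.4 / (1.7224 · 1.2649) = -1.4 / 2.1787 = -0.6426
  r[X_2,X_2] = 1 (diagonal).
  r[X_2,X_3] = -1 / (2.5298 · 1.2649) = -1 / 3.2 = -0.3125
  r[X_3,X_3] = 1 (diagonal).

R is symmetric with unit diagonal. Assembling:

R = [[1, 0.5967, -0.6426],
 [0.5967, 1, -0.3125],
 [-0.6426, -0.3125, 1]]


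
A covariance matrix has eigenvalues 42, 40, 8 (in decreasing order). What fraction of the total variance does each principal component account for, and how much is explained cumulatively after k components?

Step 1 — total variance = trace(Sigma) = Σ λ_i = 42 + 40 + 8 = 90.

Step 2 — fraction explained by component i = λ_i / Σ λ:
  PC1: 42/90 = 0.4667
  PC2: 40/90 = 0.4444
  PC3: 8/90 = 0.0889

Step 3 — cumulative fraction after k components = (λ_1 + ... + λ_k) / Σ λ:
  k = 1: 42/90 = 0.4667
  k = 2: (42 + 40)/90 = 82/90 = 0.9111
  k = 3: (42 + 40 + 8)/90 = 90/90 = 1

Summary (fraction, with percent):

explained: PC1 0.4667 (46.67%), PC2 0.4444 (44.44%), PC3 0.0889 (8.89%);  cumulative: 0.4667, 0.9111, 1


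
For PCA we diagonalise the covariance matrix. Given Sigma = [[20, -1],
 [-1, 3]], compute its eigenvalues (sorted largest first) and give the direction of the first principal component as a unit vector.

Step 1 — characteristic polynomial of 2×2 Sigma:
  det(Sigma - λI) = λ² - trace · λ + det = 0.
  trace = 20 + 3 = 23, det = 20·3 - (-1)² = 59.
Step 2 — discriminant:
  Δ = trace² - 4·det = 529 - 236 = 293.
Step 3 — eigenvalues:
  λ = (trace ± √Δ)/2 = (23 ± 17.1172)/2,
  λ_1 = 20.0586,  λ_2 = 2.9414.

Step 4 — unit eigenvector for λ_1: solve (Sigma - λ_1 I)v = 0. First row:
  (20 - 20.0586)·v_x + (-1)·v_y = 0, i.e. (-0.0586)·v_x + (-1)·v_y = 0,
  so v ∝ (b, λ_1 - a) = (-1, 0.0586); multiply by -1 so the first entry is positive: u = (1, -0.0586).
  ||u|| = √((1)² + (-0.0586)²) = √(1.0034) ≈ 1.0017,
  v_1 = u/||u|| ≈ (0.9983, -0.0585) (||v_1|| = 1).

λ_1 = 20.0586,  λ_2 = 2.9414;  v_1 ≈ (0.9983, -0.0585)


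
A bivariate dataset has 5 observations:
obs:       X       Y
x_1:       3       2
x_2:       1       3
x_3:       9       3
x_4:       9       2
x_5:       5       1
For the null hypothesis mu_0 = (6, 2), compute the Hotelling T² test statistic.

Step 1 — sample mean vector:
  mean(X) = (3 + 1 + 9 + 9 + 5) / 5 = 27/5 = 5.4
  mean(Y) = (2 + 3 + 3 + 2 + 1) / 5 = 11/5 = 2.2
  x̄ = (5.4, 2.2),  deviation x̄ - mu_0 = (5.4, 2.2) - (6, 2) = (-0.6, 0.2).

Step 2 — sample covariance matrix, S[i,j] = (1/(n-1)) · Σ_k (x_{k,i} - mean_i) · (x_{k,j} - mean_j), divisor n-1 = 4:
  S[X,X] = ((-2.4)·(-2.4) + (-4.4)·(-4.4) + (3.6)·(3.6) + (3.6)·(3.6) + (-0.4)·(-0.4)) / 4 = 51.2/4 = 12.8
  S[X,Y] = ((-2.4)·(-0.2) + (-4.4)·(0.8) + (3.6)·(0.8) + (3.6)·(-0.2) + (-0.4)·(-1.2)) / 4 = -0.4/4 = -0.1
  S[Y,Y] = ((-0.2)·(-0.2) + (0.8)·(0.8) + (0.8)·(0.8) + (-0.2)·(-0.2) + (-1.2)·(-1.2)) / 4 = 2.8/4 = 0.7
  S = [[12.8, -0.1],
 [-0.1, 0.7]].

Step 3 — invert S. det(S) = 12.8·0.7 - (-0.1)² = 8.95.
  S^{-1} = (1/det) · [[d, -b], [-b, a]] = [[0.0782, 0.0112],
 [0.0112, 1.4302]].

Step 4 — quadratic form (x̄ - mu_0)^T · S^{-1} · (x̄ - mu_0):
  S^{-1} · (x̄ - mu_0) = (-0.0447, 0.2793),
  (x̄ - mu_0)^T · [...] = (-0.6)·(-0.0447) + (0.2)·(0.2793) = 0.0827.

Step 5 — scale by n: T² = 5 · 0.0827 = 0.4134.

T² ≈ 0.4134


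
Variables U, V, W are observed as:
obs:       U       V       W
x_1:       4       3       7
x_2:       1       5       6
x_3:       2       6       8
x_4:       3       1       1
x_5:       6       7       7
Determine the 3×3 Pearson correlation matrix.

Step 1 — column means:
  mean(U) = (4 + 1 + 2 + 3 + 6) / 5 = 16/5 = 3.2
  mean(V) = (3 + 5 + 6 + 1 + 7) / 5 = 22/5 = 4.4
  mean(W) = (7 + 6 + 8 + 1 + 7) / 5 = 29/5 = 5.8

Step 2 — sample variances and covariances s[i,j] = (1/(n-1)) · Σ_k (x_{k,i} - mean_i) · (x_{k,j} - mean_j), with n-1 = 4:
  s[U,U] = ((0.8)·(0.8) + (-2.2)·(-2.2) + (-1.2)·(-1.2) + (-0.2)·(-0.2) + (2.8)·(2.8)) / 4 = 14.8/4 = 3.7
  s[U,V] = ((0.8)·(-1.4) + (-2.2)·(0.6) + (-1.2)·(1.6) + (-0.2)·(-3.4) + (2.8)·(2.6)) / 4 = 3.6/4 = 0.9
  s[U,W] = ((0.8)·(1.2) + (-2.2)·(0.2) + (-1.2)·(2.2) + (-0.2)·(-4.8) + (2.8)·(1.2)) / 4 = 2.2/4 = 0.55
  s[V,V] = ((-1.4)·(-1.4) + (0.6)·(0.6) + (1.6)·(1.6) + (-3.4)·(-3.4) + (2.6)·(2.6)) / 4 = 23.2/4 = 5.8
  s[V,W] = ((-1.4)·(1.2) + (0.6)·(0.2) + (1.6)·(2.2) + (-3.4)·(-4.8) + (2.6)·(1.2)) / 4 = 21.4/4 = 5.35
  s[W,W] = ((1.2)·(1.2) + (0.2)·(0.2) + (2.2)·(2.2) + (-4.8)·(-4.8) + (1.2)·(1.2)) / 4 = 30.8/4 = 7.7
  Sample standard deviations s_i = √(s[i,i]):
  s(U) = √(3.7) = 1.9235
  s(V) = √(5.8) = 2.4083
  s(W) = √(7.7) = 2.7749

Step 3 — r_{ij} = s_{ij} / (s_i · s_j):
  r[U,U] = 1 (diagonal).
  r[U,V] = 0.9 / (1.9235 · 2.4083) = 0.9 / 4.6325 = 0.1943
  r[U,W] = 0.55 / (1.9235 · 2.7749) = 0.55 / 5.3376 = 0.103
  r[V,V] = 1 (diagonal).
  r[V,W] = 5.35 / (2.4083 · 2.7749) = 5.35 / 6.6828 = 0.8006
  r[W,W] = 1 (diagonal).

R is symmetric with unit diagonal. Assembling:

R = [[1, 0.1943, 0.103],
 [0.1943, 1, 0.8006],
 [0.103, 0.8006, 1]]


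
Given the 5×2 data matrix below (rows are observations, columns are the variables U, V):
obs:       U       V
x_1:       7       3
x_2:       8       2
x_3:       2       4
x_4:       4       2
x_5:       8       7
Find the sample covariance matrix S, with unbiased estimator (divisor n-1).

Step 1 — column means:
  mean(U) = (7 + 8 + 2 + 4 + 8) / 5 = 29/5 = 5.8
  mean(V) = (3 + 2 + 4 + 2 + 7) / 5 = 18/5 = 3.6

Step 2 — sample covariance S[i,j] = (1/(n-1)) · Σ_k (x_{k,i} - mean_i) · (x_{k,j} - mean_j), with n-1 = 4.
  S[U,U] = ((1.2)·(1.2) + (2.2)·(2.2) + (-3.8)·(-3.8) + (-1.8)·(-1.8) + (2.2)·(2.2)) / 4 = 28.8/4 = 7.2
  S[U,V] = ((1.2)·(-0.6) + (2.2)·(-1.6) + (-3.8)·(0.4) + (-1.8)·(-1.6) + (2.2)·(3.4)) / 4 = 4.6/4 = 1.15
  S[V,V] = ((-0.6)·(-0.6) + (-1.6)·(-1.6) + (0.4)·(0.4) + (-1.6)·(-1.6) + (3.4)·(3.4)) / 4 = 17.2/4 = 4.3

S is symmetric (S[j,i] = S[i,j]). Assembling:

S = [[7.2, 1.15],
 [1.15, 4.3]]


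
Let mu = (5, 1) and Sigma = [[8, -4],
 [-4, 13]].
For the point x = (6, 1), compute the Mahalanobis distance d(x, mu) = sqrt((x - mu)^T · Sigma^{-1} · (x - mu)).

Step 1 — centre the observation: (x - mu) = (1, 0).

Step 2 — invert Sigma. det(Sigma) = 8·13 - (-4)² = 88.
  Sigma^{-1} = (1/det) · [[d, -b], [-b, a]] = [[0.1477, 0.0455],
 [0.0455, 0.0909]].

Step 3 — form the quadratic (x - mu)^T · Sigma^{-1} · (x - mu):
  Sigma^{-1} · (x - mu) = (0.1477, 0.0455).
  (x - mu)^T · [Sigma^{-1} · (x - mu)] = (1)·(0.1477) + (0)·(0.0455) = 0.1477.

Step 4 — take square root: d = √(0.1477) ≈ 0.3844.

d(x, mu) = √(0.1477) ≈ 0.3844


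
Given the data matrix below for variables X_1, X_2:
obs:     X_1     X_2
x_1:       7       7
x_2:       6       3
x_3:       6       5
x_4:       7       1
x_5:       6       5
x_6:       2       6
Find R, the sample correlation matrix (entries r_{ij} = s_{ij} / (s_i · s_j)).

Step 1 — column means:
  mean(X_1) = (7 + 6 + 6 + 7 + 6 + 2) / 6 = 34/6 = 5.6667
  mean(X_2) = (7 + 3 + 5 + 1 + 5 + 6) / 6 = 27/6 = 4.5

Step 2 — sample variances and covariances s[i,j] = (1/(n-1)) · Σ_k (x_{k,i} - mean_i) · (x_{k,j} - mean_j), with n-1 = 5:
  s[X_1,X_1] = ((1.3333)·(1.3333) + (0.3333)·(0.3333) + (0.3333)·(0.3333) + (1.3333)·(1.3333) + (0.3333)·(0.3333) + (-3.6667)·(-3.6667)) / 5 = 17.3333/5 = 3.4667
  s[X_1,X_2] = ((1.3333)·(2.5) + (0.3333)·(-1.5) + (0.3333)·(0.5) + (1.3333)·(-3.5) + (0.3333)·(0.5) + (-3.6667)·(1.5)) / 5 = -7/5 = -1.4
  s[X_2,X_2] = ((2.5)·(2.5) + (-1.5)·(-1.5) + (0.5)·(0.5) + (-3.5)·(-3.5) + (0.5)·(0.5) + (1.5)·(1.5)) / 5 = 23.5/5 = 4.7
  Sample standard deviations s_i = √(s[i,i]):
  s(X_1) = √(3.4667) = 1.8619
  s(X_2) = √(4.7) = 2.1679

Step 3 — r_{ij} = s_{ij} / (s_i · s_j):
  r[X_1,X_1] = 1 (diagonal).
  r[X_1,X_2] = -1.4 / (1.8619 · 2.1679) = -1.4 / 4.0365 = -0.3468
  r[X_2,X_2] = 1 (diagonal).

R is symmetric with unit diagonal. Assembling:

R = [[1, -0.3468],
 [-0.3468, 1]]


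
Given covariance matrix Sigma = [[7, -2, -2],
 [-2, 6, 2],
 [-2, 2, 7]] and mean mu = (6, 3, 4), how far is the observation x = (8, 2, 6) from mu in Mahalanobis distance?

Step 1 — centre the observation: (x - mu) = (2, -1, 2).

Step 2 — invert Sigma (cofactor / det for 3×3, or solve directly):
  Sigma^{-1} = [[0.1652, 0.0435, 0.0348],
 [0.0435, 0.1957, -0.0435],
 [0.0348, -0.0435, 0.1652]].

Step 3 — form the quadratic (x - mu)^T · Sigma^{-1} · (x - mu):
  Sigma^{-1} · (x - mu) = (0.3565, -0.1957, 0.4435).
  (x - mu)^T · [Sigma^{-1} · (x - mu)] = (2)·(0.3565) + (-1)·(-0.1957) + (2)·(0.4435) = 1.7957.

Step 4 — take square root: d = √(1.7957) ≈ 1.34.

d(x, mu) = √(1.7957) ≈ 1.34


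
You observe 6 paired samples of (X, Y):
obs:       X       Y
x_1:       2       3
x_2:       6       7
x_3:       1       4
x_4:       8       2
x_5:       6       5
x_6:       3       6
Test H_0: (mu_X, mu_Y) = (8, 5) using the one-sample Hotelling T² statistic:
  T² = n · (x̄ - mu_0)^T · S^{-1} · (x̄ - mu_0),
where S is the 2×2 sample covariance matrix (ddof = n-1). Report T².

Step 1 — sample mean vector:
  mean(X) = (2 + 6 + 1 + 8 + 6 + 3) / 6 = 26/6 = 4.3333
  mean(Y) = (3 + 7 + 4 + 2 + 5 + 6) / 6 = 27/6 = 4.5
  x̄ = (4.3333, 4.5),  deviation x̄ - mu_0 = (4.3333, 4.5) - (8, 5) = (-3.6667, -0.5).

Step 2 — sample covariance matrix, S[i,j] = (1/(n-1)) · Σ_k (x_{k,i} - mean_i) · (x_{k,j} - mean_j), divisor n-1 = 5:
  S[X,X] = ((-2.3333)·(-2.3333) + (1.6667)·(1.6667) + (-3.3333)·(-3.3333) + (3.6667)·(3.6667) + (1.6667)·(1.6667) + (-1.3333)·(-1.3333)) / 5 = 37.3333/5 = 7.4667
  S[X,Y] = ((-2.3333)·(-1.5) + (1.6667)·(2.5) + (-3.3333)·(-0.5) + (3.6667)·(-2.5) + (1.6667)·(0.5) + (-1.3333)·(1.5)) / 5 = -1/5 = -0.2
  S[Y,Y] = ((-1.5)·(-1.5) + (2.5)·(2.5) + (-0.5)·(-0.5) + (-2.5)·(-2.5) + (0.5)·(0.5) + (1.5)·(1.5)) / 5 = 17.5/5 = 3.5
  S = [[7.4667, -0.2],
 [-0.2, 3.5]].

Step 3 — invert S. det(S) = 7.4667·3.5 - (-0.2)² = 26.0933.
  S^{-1} = (1/det) · [[d, -b], [-b, a]] = [[0.1341, 0.0077],
 [0.0077, 0.2862]].

Step 4 — quadratic form (x̄ - mu_0)^T · S^{-1} · (x̄ - mu_0):
  S^{-1} · (x̄ - mu_0) = (-0.4957, -0.1712),
  (x̄ - mu_0)^T · [...] = (-3.6667)·(-0.4957) + (-0.5)·(-0.1712) = 1.903.

Step 5 — scale by n: T² = 6 · 1.903 = 11.418.

T² ≈ 11.418


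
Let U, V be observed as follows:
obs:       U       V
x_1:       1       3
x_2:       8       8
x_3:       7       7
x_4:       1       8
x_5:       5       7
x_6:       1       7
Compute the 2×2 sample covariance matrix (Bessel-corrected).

Step 1 — column means:
  mean(U) = (1 + 8 + 7 + 1 + 5 + 1) / 6 = 23/6 = 3.8333
  mean(V) = (3 + 8 + 7 + 8 + 7 + 7) / 6 = 40/6 = 6.6667

Step 2 — sample covariance S[i,j] = (1/(n-1)) · Σ_k (x_{k,i} - mean_i) · (x_{k,j} - mean_j), with n-1 = 5.
  S[U,U] = ((-2.8333)·(-2.8333) + (4.1667)·(4.1667) + (3.1667)·(3.1667) + (-2.8333)·(-2.8333) + (1.1667)·(1.1667) + (-2.8333)·(-2.8333)) / 5 = 52.8333/5 = 10.5667
  S[U,V] = ((-2.8333)·(-3.6667) + (4.1667)·(1.3333) + (3.1667)·(0.3333) + (-2.8333)·(1.3333) + (1.1667)·(0.3333) + (-2.8333)·(0.3333)) / 5 = 12.6667/5 = 2.5333
  S[V,V] = ((-3.6667)·(-3.6667) + (1.3333)·(1.3333) + (0.3333)·(0.3333) + (1.3333)·(1.3333) + (0.3333)·(0.3333) + (0.3333)·(0.3333)) / 5 = 17.3333/5 = 3.4667

S is symmetric (S[j,i] = S[i,j]). Assembling:

S = [[10.5667, 2.5333],
 [2.5333, 3.4667]]


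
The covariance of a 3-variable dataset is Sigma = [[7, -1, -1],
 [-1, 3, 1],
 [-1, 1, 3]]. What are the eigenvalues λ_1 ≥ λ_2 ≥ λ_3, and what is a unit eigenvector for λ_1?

Step 1 — characteristic polynomial p(λ) = det(λI - Sigma) = λ³ - tr·λ² + c_1·λ - det, where tr = trace, c_1 = sum of the principal 2×2 minors, det = det(Sigma):
  tr = 7 + 3 + 3 = 13,
  c_1 = (7·3 - (-1)²) + (7·3 - (-1)²) + (3·3 - (1)²) = 20 + 20 + 8 = 48,
  det = 7·(3·3 - (1)²) - (-1)·((-1)·3 - (1)·(-1)) + (-1)·((-1)·(1) - 3·(-1)) = 7·(8) - (-1)·(-2) + (-1)·(2) = 52.
  So p(λ) = λ³ - 13λ² + 48λ - 52.
Step 2 — look for an integer root (rational root theorem: any rational root is an integer divisor of 52). Testing λ = 2:
  p(2) = 8 - 52 + 96 - 52 = 0  ✓
  Dividing out (λ - 2): p(λ) = (λ - 2)(λ² - 11λ + 26).
Step 3 — remaining eigenvalues from the quadratic λ² - 11λ + 26 = 0:
  Δ = 11² - 4·26 = 121 - 104 = 17,  λ = (11 ± √17)/2 = (11 ± 4.1231)/2 ≈ 7.5616 or 3.4384.
  Sorted: λ_1 = 7.5616,  λ_2 = 3.4384,  λ_3 = 2  (check: sum = 13 = tr ✓).

Step 4 — unit eigenvector for λ_1 ≈ 7.5616: v spans the null space of (Sigma - λ_1 I), whose rows are
  r_1 = (-0.5616, -1, -1),  r_2 = (-1, -4.5616, 1),  r_3 = (-1, 1, -4.5616).
  v is orthogonal to every row, so take v ∝ r_1 × r_2 = ((-1)·(1) - (-1)·(-4.5616), (-1)·(-1) - (-0.5616)·(1), (-0.5616)·(-4.5616) - (-1)·(-1)) ≈ (-5.5616, 1.5616, 1.5616).
  Rescale (multiply by -1 so the first nonzero entry is positive): u = (5.5616, -1.5616, -1.5616).
  ||u|| = √((5.5616)² + (-1.5616)² + (-1.5616)²) = √(35.8078) ≈ 5.984,  v_1 = u/||u|| ≈ (0.9294, -0.261, -0.261) (||v_1|| = 1).

λ_1 = 7.5616,  λ_2 = 3.4384,  λ_3 = 2;  v_1 ≈ (0.9294, -0.261, -0.261)


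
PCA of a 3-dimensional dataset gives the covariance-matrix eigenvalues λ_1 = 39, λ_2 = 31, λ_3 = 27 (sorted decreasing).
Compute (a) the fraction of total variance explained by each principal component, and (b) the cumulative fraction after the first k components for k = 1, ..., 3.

Step 1 — total variance = trace(Sigma) = Σ λ_i = 39 + 31 + 27 = 97.

Step 2 — fraction explained by component i = λ_i / Σ λ:
  PC1: 39/97 = 0.4021
  PC2: 31/97 = 0.3196
  PC3: 27/97 = 0.2784

Step 3 — cumulative fraction after k components = (λ_1 + ... + λ_k) / Σ λ:
  k = 1: 39/97 = 0.4021
  k = 2: (39 + 31)/97 = 70/97 = 0.7216
  k = 3: (39 + 31 + 27)/97 = 97/97 = 1

Summary (fraction, with percent):

explained: PC1 0.4021 (40.21%), PC2 0.3196 (31.96%), PC3 0.2784 (27.84%);  cumulative: 0.4021, 0.7216, 1


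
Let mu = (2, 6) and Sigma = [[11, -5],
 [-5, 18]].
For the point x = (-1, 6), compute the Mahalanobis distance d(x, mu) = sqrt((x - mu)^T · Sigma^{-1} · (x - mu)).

Step 1 — centre the observation: (x - mu) = (-3, 0).

Step 2 — invert Sigma. det(Sigma) = 11·18 - (-5)² = 173.
  Sigma^{-1} = (1/det) · [[d, -b], [-b, a]] = [[0.104, 0.0289],
 [0.0289, 0.0636]].

Step 3 — form the quadratic (x - mu)^T · Sigma^{-1} · (x - mu):
  Sigma^{-1} · (x - mu) = (-0.3121, -0.0867).
  (x - mu)^T · [Sigma^{-1} · (x - mu)] = (-3)·(-0.3121) + (0)·(-0.0867) = 0.9364.

Step 4 — take square root: d = √(0.9364) ≈ 0.9677.

d(x, mu) = √(0.9364) ≈ 0.9677
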